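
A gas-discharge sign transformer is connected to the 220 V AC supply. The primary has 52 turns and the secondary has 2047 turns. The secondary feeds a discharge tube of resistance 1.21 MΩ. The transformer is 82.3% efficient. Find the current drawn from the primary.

I_p ≈ 0.342 A

V_s = 220 × 2047/52 = 8660.4 V.
I_s = V_s/R = 8660.4/(1.21×10^6) = 0.0071573 A.
P_out = V_s I_s = 8660.4 × 0.0071573 = 61.985 W.
P_in = P_out/η = 61.985/0.823 = 75.316 W.
I_p = P_in/V_p = 75.316/220 = 0.342 A.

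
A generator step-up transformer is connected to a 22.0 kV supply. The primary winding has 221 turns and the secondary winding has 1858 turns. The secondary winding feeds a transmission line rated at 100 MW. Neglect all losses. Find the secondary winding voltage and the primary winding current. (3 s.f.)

V_s = V_p × N_s/N_p = 22000 × 1858/221 = 184960 V.
I_s = P/V_s = 1.00×10^8/184960 = 540.66 A.
I_p = I_s × N_s/N_p = 540.66 × 1858/221 = 4550 A.

V_s ≈ 185000 V, I_p ≈ 4550 A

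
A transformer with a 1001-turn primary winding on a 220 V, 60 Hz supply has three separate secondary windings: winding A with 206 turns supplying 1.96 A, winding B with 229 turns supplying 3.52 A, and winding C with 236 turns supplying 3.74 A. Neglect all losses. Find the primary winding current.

I_p ≈ 2.09 A

V_A = 220 × 206/1001 = 45.275 V; V_B = 220 × 229/1001 = 50.330 V; V_C = 220 × 236/1001 = 51.868 V.
P_out = V_A I_A + V_B I_B + V_C I_C = 45.275×1.96 + 50.330×3.52 + 51.868×3.74 = 88.738 + 177.16 + 193.99 = 459.89 W.
Ideal ⇒ P_in = P_out, so I_p = P_out/V_p = 459.89/220 = 2.09 A.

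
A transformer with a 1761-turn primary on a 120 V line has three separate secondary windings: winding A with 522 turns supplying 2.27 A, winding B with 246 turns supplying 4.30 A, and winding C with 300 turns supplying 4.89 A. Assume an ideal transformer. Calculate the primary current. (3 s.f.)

V_A = 120 × 522/1761 = 35.571 V; V_B = 120 × 246/1761 = 16.763 V; V_C = 120 × 300/1761 = 20.443 V.
P_out = V_A I_A + V_B I_B + V_C I_C = 35.571×2.27 + 16.763×4.30 + 20.443×4.89 = 80.745 + 72.082 + 99.966 = 252.79 W.
Ideal ⇒ P_in = P_out, so I_p = P_out/V_p = 252.79/120 = 2.11 A.

I_p ≈ 2.11 A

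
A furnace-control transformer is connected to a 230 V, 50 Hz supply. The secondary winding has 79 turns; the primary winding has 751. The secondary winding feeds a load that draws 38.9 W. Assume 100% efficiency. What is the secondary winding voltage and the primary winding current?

V_s = V_p × N_s/N_p = 230 × 79/751 = 24.194 V.
I_s = P/V_s = 38.9/24.194 = 1.6078 A.
I_p = I_s × N_s/N_p = 1.6078 × 79/751 = 0.169 A.

V_s ≈ 24.2 V, I_p ≈ 0.169 A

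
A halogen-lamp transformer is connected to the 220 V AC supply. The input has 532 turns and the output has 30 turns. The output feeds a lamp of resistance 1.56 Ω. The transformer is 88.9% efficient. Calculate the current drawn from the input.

V_out = 220 × 30/532 = 12.406 V.
I_out = V_out/R = 12.406/1.56 = 7.9526 A.
P_out = V_out I_out = 12.406 × 7.9526 = 98.660 W.
P_in = P_out/η = 98.660/0.889 = 110.98 W.
I_in = P_in/V_in = 110.98/220 = 0.504 A.

I_in ≈ 0.504 A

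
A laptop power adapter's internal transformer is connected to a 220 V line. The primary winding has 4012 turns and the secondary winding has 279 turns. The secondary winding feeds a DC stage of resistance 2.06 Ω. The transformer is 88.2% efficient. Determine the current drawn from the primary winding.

I_p ≈ 0.586 A

V_s = 220 × 279/4012 = 15.299 V.
I_s = V_s/R = 15.299/2.06 = 7.4267 A.
P_out = V_s I_s = 15.299 × 7.4267 = 113.62 W.
P_in = P_out/η = 113.62/0.882 = 128.82 W.
I_p = P_in/V_p = 128.82/220 = 0.586 A.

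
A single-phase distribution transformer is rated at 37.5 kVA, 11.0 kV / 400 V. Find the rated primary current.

I_p = S/V_p = 37500/11000 = 3.41 A.

I_p ≈ 3.41 A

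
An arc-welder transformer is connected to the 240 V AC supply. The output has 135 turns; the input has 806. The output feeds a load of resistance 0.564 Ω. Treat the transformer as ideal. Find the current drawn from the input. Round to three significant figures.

I_in ≈ 11.9 A

V_out = V_in × N_out/N_in = 240 × 135/806 = 40.199 V.
I_out = V_out/R = 40.199/0.564 = 71.274 A.
For an ideal transformer I_in N_in = I_out N_out, so I_in = 71.274 × 135/806 = 11.9 A.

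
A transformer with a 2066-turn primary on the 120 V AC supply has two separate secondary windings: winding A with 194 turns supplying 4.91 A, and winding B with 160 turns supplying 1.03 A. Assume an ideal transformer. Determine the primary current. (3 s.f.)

I_p ≈ 0.541 A

V_A = 120 × 194/2066 = 11.268 V; V_B = 120 × 160/2066 = 9.2933 V.
P_out = V_A I_A + V_B I_B = 11.268×4.91 + 9.2933×1.03 = 55.327 + 9.5721 = 64.899 W.
Ideal ⇒ P_in = P_out, so I_p = P_out/V_p = 64.899/120 = 0.541 A.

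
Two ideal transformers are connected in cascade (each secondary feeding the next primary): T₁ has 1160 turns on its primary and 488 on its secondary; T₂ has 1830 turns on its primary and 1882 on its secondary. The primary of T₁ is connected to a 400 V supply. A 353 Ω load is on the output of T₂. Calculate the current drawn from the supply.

I_supply ≈ 0.212 A

After T₁: V = 400.00 × 488/1160 = 168.28 V.
After T₂: V = 168.28 × 1882/1830 = 173.06 V.
I_load = 173.06/353 = 0.49025 A, so P_out = 173.06 × 0.49025 = 84.841 W.
All ideal ⇒ P_in = P_out, so I_supply = 84.841/400 = 0.212 A.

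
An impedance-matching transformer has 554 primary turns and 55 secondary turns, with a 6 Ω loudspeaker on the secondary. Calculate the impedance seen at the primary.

Z_p ≈ 609 Ω

Z_p = (N_p/N_s)² × Z_s = (554/55)² × 6 = 609 Ω.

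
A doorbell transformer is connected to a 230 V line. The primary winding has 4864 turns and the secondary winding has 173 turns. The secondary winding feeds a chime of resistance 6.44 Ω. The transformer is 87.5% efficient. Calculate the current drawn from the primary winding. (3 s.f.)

I_p ≈ 0.0516 A

V_s = 230 × 173/4864 = 8.1805 V.
I_s = V_s/R = 8.1805/6.44 = 1.2703 A.
P_out = V_s I_s = 8.1805 × 1.2703 = 10.391 W.
P_in = P_out/η = 10.391/0.875 = 11.876 W.
I_p = P_in/V_p = 11.876/230 = 0.0516 A.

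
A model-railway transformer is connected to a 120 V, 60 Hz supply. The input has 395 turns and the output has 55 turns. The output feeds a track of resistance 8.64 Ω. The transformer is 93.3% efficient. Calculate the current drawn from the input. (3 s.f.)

I_in ≈ 0.289 A

V_out = 120 × 55/395 = 16.709 V.
I_out = V_out/R = 16.709/8.64 = 1.9339 A.
P_out = V_out I_out = 16.709 × 1.9339 = 32.313 W.
P_in = P_out/η = 32.313/0.933 = 34.634 W.
I_in = P_in/V_in = 34.634/120 = 0.289 A.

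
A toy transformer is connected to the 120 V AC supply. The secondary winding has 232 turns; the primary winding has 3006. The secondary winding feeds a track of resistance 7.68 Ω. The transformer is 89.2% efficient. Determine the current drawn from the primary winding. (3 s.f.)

I_p ≈ 0.104 A

V_s = 120 × 232/3006 = 9.2615 V.
I_s = V_s/R = 9.2615/7.68 = 1.2059 A.
P_out = V_s I_s = 9.2615 × 1.2059 = 11.169 W.
P_in = P_out/η = 11.169/0.892 = 12.521 W.
I_p = P_in/V_p = 12.521/120 = 0.104 A.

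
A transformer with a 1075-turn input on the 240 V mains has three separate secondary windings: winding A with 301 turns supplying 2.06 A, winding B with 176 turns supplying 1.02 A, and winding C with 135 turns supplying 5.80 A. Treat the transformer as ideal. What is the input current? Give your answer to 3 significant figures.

V_A = 240 × 301/1075 = 67.200 V; V_B = 240 × 176/1075 = 39.293 V; V_C = 240 × 135/1075 = 30.140 V.
P_out = V_A I_A + V_B I_B + V_C I_C = 67.200×2.06 + 39.293×1.02 + 30.140×5.80 = 138.43 + 40.079 + 174.81 = 353.32 W.
Ideal ⇒ P_in = P_out, so I_in = P_out/V_in = 353.32/240 = 1.47 A.

I_in ≈ 1.47 A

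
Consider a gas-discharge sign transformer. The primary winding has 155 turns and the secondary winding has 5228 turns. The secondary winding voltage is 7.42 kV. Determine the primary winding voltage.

V_p ≈ 220 V

V_p/V_s = N_p/N_s, so V_p = 7420 × 155/5228 = 220 V.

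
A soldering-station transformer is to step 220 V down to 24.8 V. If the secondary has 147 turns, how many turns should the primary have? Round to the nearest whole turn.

N_p = 1304 turns

N_p/N_s = V_p/V_s, so N_p = 147 × 220/24.8 = 1304.0 ≈ 1304 turns.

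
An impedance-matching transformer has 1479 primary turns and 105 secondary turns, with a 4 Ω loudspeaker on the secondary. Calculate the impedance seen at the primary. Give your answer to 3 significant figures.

Z_p ≈ 794 Ω

Z_p = (N_p/N_s)² × Z_s = (1479/105)² × 4 = 794 Ω.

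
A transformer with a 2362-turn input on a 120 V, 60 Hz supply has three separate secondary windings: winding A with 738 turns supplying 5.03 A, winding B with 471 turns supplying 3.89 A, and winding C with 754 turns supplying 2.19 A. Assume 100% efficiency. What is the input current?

V_A = 120 × 738/2362 = 37.494 V; V_B = 120 × 471/2362 = 23.929 V; V_C = 120 × 754/2362 = 38.307 V.
P_out = V_A I_A + V_B I_B + V_C I_C = 37.494×5.03 + 23.929×3.89 + 38.307×2.19 = 188.59 + 93.083 + 83.891 = 365.57 W.
Ideal ⇒ P_in = P_out, so I_in = P_out/V_in = 365.57/120 = 3.05 A.

I_in ≈ 3.05 A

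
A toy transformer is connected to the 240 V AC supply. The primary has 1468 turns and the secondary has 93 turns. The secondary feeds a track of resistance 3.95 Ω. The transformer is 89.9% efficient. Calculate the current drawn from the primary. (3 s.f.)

I_p ≈ 0.271 A

V_s = 240 × 93/1468 = 15.204 V.
I_s = V_s/R = 15.204/3.95 = 3.8492 A.
P_out = V_s I_s = 15.204 × 3.8492 = 58.525 W.
P_in = P_out/η = 58.525/0.899 = 65.100 W.
I_p = P_in/V_p = 65.100/240 = 0.271 A.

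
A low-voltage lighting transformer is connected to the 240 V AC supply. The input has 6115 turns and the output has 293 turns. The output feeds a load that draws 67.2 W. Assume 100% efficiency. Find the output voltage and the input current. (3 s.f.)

V_out = V_in × N_out/N_in = 240 × 293/6115 = 11.500 V.
I_out = P/V_out = 67.2/11.500 = 5.8437 A.
I_in = I_out × N_out/N_in = 5.8437 × 293/6115 = 0.280 A.

V_out ≈ 11.5 V, I_in ≈ 0.280 A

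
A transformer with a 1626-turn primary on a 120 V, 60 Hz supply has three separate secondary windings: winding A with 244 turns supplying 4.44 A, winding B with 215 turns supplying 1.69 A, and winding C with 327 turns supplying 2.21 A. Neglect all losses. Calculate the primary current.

V_A = 120 × 244/1626 = 18.007 V; V_B = 120 × 215/1626 = 15.867 V; V_C = 120 × 327/1626 = 24.133 V.
P_out = V_A I_A + V_B I_B + V_C I_C = 18.007×4.44 + 15.867×1.69 + 24.133×2.21 = 79.953 + 26.815 + 53.334 = 160.10 W.
Ideal ⇒ P_in = P_out, so I_p = P_out/V_p = 160.10/120 = 1.33 A.

I_p ≈ 1.33 A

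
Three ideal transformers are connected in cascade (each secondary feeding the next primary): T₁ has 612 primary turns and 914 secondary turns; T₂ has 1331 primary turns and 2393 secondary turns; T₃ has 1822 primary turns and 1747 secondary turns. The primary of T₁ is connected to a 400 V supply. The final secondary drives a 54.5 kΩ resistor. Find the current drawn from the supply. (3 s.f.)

I_supply ≈ 0.0486 A

Secondary of T₁: V = 400.00 × 914/612 = 597.39 V.
Secondary of T₂: V = 597.39 × 2393/1331 = 1074.0 V.
Secondary of T₃: V = 1074.0 × 1747/1822 = 1029.8 V.
I_load = 1029.8/54500 = 0.018896 A, so P_out = 1029.8 × 0.018896 = 19.459 W.
All ideal ⇒ P_in = P_out, so I_supply = 19.459/400 = 0.0486 A.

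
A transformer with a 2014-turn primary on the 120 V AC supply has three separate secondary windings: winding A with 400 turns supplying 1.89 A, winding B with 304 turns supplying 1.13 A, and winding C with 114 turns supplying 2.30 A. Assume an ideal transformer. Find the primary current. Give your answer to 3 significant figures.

V_A = 120 × 400/2014 = 23.833 V; V_B = 120 × 304/2014 = 18.113 V; V_C = 120 × 114/2014 = 6.7925 V.
P_out = V_A I_A + V_B I_B + V_C I_C = 23.833×1.89 + 18.113×1.13 + 6.7925×2.30 = 45.045 + 20.468 + 15.623 = 81.135 W.
Ideal ⇒ P_in = P_out, so I_p = P_out/V_p = 81.135/120 = 0.676 A.

I_p ≈ 0.676 A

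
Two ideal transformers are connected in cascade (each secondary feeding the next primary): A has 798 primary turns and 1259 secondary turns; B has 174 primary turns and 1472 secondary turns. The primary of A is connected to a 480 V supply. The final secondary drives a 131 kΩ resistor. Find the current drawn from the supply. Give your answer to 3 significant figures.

Secondary of A: V = 480.00 × 1259/798 = 757.29 V.
Secondary of B: V = 757.29 × 1472/174 = 6406.5 V.
I_load = 6406.5/131000 = 0.048905 A, so P_out = 6406.5 × 0.048905 = 313.31 W.
All ideal ⇒ P_in = P_out, so I_supply = 313.31/480 = 0.653 A.

I_supply ≈ 0.653 A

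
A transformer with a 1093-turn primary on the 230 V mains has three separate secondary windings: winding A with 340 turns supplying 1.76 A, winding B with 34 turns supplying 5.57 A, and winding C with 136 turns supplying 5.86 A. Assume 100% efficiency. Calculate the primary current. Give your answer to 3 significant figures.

I_p ≈ 1.45 A

V_A = 230 × 340/1093 = 71.546 V; V_B = 230 × 34/1093 = 7.1546 V; V_C = 230 × 136/1093 = 28.618 V.
P_out = V_A I_A + V_B I_B + V_C I_C = 71.546×1.76 + 7.1546×5.57 + 28.618×5.86 = 125.92 + 39.851 + 167.70 = 333.48 W.
Ideal ⇒ P_in = P_out, so I_p = P_out/V_p = 333.48/230 = 1.45 A.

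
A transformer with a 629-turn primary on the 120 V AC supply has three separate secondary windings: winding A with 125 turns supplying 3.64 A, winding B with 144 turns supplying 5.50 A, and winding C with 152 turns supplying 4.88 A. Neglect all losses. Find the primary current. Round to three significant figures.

I_p ≈ 3.16 A

V_A = 120 × 125/629 = 23.847 V; V_B = 120 × 144/629 = 27.472 V; V_C = 120 × 152/629 = 28.998 V.
P_out = V_A I_A + V_B I_B + V_C I_C = 23.847×3.64 + 27.472×5.50 + 28.998×4.88 = 86.804 + 151.10 + 141.51 = 379.41 W.
Ideal ⇒ P_in = P_out, so I_p = P_out/V_p = 379.41/120 = 3.16 A.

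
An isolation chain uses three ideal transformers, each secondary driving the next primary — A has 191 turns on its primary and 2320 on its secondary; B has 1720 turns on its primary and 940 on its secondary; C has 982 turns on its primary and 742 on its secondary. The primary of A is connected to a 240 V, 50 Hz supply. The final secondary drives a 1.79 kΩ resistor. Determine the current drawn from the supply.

I_supply ≈ 3.37 A

Secondary of A: V = 240.00 × 2320/191 = 2915.2 V.
Secondary of B: V = 2915.2 × 940/1720 = 1593.2 V.
Secondary of C: V = 1593.2 × 742/982 = 1203.8 V.
I_load = 1203.8/1790 = 0.67252 A, so P_out = 1203.8 × 0.67252 = 809.58 W.
All ideal ⇒ P_in = P_out, so I_supply = 809.58/240 = 3.37 A.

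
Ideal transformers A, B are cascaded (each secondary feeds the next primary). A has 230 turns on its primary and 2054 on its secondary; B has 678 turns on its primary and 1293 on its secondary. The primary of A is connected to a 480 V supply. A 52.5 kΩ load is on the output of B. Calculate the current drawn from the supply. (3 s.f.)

Secondary of A: V = 480.00 × 2054/230 = 4286.6 V.
Secondary of B: V = 4286.6 × 1293/678 = 8174.9 V.
I_load = 8174.9/52500 = 0.15571 A, so P_out = 8174.9 × 0.15571 = 1272.9 W.
All ideal ⇒ P_in = P_out, so I_supply = 1272.9/480 = 2.65 A.

I_supply ≈ 2.65 A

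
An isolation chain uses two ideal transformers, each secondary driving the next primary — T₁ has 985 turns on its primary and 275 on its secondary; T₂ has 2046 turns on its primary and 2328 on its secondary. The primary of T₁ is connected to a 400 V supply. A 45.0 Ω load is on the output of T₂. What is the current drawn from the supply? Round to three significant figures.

Secondary of T₁: V = 400.00 × 275/985 = 111.68 V.
Secondary of T₂: V = 111.68 × 2328/2046 = 127.07 V.
I_load = 127.07/45.0 = 2.8237 A, so P_out = 127.07 × 2.8237 = 358.80 W.
All ideal ⇒ P_in = P_out, so I_supply = 358.80/400 = 0.897 A.

I_supply ≈ 0.897 A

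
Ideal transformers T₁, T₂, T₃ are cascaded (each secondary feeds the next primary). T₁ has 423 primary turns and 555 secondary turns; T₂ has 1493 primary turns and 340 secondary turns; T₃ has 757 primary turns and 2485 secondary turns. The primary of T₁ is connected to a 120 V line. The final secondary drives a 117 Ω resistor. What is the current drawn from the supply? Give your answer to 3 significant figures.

I_supply ≈ 0.987 A

After T₁: V = 120.00 × 555/423 = 157.45 V.
After T₂: V = 157.45 × 340/1493 = 35.855 V.
After T₃: V = 35.855 × 2485/757 = 117.70 V.
I_load = 117.70/117 = 1.0060 A, so P_out = 117.70 × 1.0060 = 118.41 W.
All ideal ⇒ P_in = P_out, so I_supply = 118.41/120 = 0.987 A.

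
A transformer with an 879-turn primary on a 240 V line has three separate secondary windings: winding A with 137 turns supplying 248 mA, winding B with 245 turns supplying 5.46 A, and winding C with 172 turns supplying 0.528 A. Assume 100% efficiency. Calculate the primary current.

V_A = 240 × 137/879 = 37.406 V; V_B = 240 × 245/879 = 66.894 V; V_C = 240 × 172/879 = 46.962 V.
P_out = V_A I_A + V_B I_B + V_C I_C = 37.406×0.248 + 66.894×5.46 + 46.962×0.528 = 9.2767 + 365.24 + 24.796 = 399.32 W.
Ideal ⇒ P_in = P_out, so I_p = P_out/V_p = 399.32/240 = 1.66 A.

I_p ≈ 1.66 A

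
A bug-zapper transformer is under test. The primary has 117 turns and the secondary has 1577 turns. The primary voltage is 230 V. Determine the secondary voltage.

V_s ≈ 3100 V

V_s/V_p = N_s/N_p, so V_s = 230 × 1577/117 = 3100 V.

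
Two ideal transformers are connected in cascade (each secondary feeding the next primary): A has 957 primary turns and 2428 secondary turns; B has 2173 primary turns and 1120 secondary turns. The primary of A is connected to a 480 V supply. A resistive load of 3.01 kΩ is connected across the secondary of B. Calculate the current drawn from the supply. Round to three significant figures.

After A: V = 480.00 × 2428/957 = 1217.8 V.
After B: V = 1217.8 × 1120/2173 = 627.68 V.
I_load = 627.68/3010 = 0.20853 A, so P_out = 627.68 × 0.20853 = 130.89 W.
All ideal ⇒ P_in = P_out, so I_supply = 130.89/480 = 0.273 A.

I_supply ≈ 0.273 A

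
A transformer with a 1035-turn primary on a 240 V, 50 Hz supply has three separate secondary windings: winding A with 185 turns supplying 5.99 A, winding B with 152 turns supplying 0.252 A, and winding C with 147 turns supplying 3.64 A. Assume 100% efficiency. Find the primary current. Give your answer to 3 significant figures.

I_p ≈ 1.62 A

V_A = 240 × 185/1035 = 42.899 V; V_B = 240 × 152/1035 = 35.246 V; V_C = 240 × 147/1035 = 34.087 V.
P_out = V_A I_A + V_B I_B + V_C I_C = 42.899×5.99 + 35.246×0.252 + 34.087×3.64 = 256.96 + 8.8821 + 124.08 = 389.92 W.
Ideal ⇒ P_in = P_out, so I_p = P_out/V_p = 389.92/240 = 1.62 A.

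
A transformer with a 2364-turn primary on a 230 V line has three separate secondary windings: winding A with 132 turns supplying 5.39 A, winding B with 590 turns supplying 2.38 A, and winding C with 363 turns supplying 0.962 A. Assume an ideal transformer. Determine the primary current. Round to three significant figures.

V_A = 230 × 132/2364 = 12.843 V; V_B = 230 × 590/2364 = 57.403 V; V_C = 230 × 363/2364 = 35.317 V.
P_out = V_A I_A + V_B I_B + V_C I_C = 12.843×5.39 + 57.403×2.38 + 35.317×0.962 = 69.222 + 136.62 + 33.975 = 239.82 W.
Ideal ⇒ P_in = P_out, so I_p = P_out/V_p = 239.82/230 = 1.04 A.

I_p ≈ 1.04 A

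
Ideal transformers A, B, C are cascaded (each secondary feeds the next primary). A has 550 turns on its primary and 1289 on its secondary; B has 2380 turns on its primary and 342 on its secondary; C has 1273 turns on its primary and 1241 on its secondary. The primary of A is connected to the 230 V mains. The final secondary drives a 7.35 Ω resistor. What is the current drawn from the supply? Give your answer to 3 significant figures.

I_supply ≈ 3.37 A

After A: V = 230.00 × 1289/550 = 539.04 V.
After B: V = 539.04 × 342/2380 = 77.458 V.
After C: V = 77.458 × 1241/1273 = 75.511 V.
I_load = 75.511/7.35 = 10.274 A, so P_out = 75.511 × 10.274 = 775.77 W.
All ideal ⇒ P_in = P_out, so I_supply = 775.77/230 = 3.37 A.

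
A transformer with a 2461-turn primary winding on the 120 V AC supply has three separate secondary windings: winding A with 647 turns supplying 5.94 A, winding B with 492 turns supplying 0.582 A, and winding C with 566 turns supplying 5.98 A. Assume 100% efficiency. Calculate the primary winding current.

I_p ≈ 3.05 A

V_A = 120 × 647/2461 = 31.548 V; V_B = 120 × 492/2461 = 23.990 V; V_C = 120 × 566/2461 = 27.599 V.
P_out = V_A I_A + V_B I_B + V_C I_C = 31.548×5.94 + 23.990×0.582 + 27.599×5.98 = 187.40 + 13.962 + 165.04 = 366.40 W.
Ideal ⇒ P_in = P_out, so I_p = P_out/V_p = 366.40/120 = 3.05 A.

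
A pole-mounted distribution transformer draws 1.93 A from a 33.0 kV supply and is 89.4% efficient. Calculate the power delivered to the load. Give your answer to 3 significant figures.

P_out ≈ 56900 W

P_in = V_p I_p = 33000 × 1.93 = 63690 W.
P_out = η P_in = 0.894 × 63690 = 56900 W.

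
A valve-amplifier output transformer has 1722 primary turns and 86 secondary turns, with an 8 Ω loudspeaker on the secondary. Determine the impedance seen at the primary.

Z_p = (N_p/N_s)² × Z_s = (1722/86)² × 8 = 3210 Ω.

Z_p ≈ 3210 Ω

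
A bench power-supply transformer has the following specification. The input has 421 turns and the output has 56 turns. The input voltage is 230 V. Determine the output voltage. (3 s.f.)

V_out/V_in = N_out/N_in, so V_out = 230 × 56/421 = 30.6 V.

V_out ≈ 30.6 V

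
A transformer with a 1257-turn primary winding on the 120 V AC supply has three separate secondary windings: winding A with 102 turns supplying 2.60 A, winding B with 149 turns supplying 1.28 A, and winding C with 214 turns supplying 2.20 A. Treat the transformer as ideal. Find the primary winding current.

V_A = 120 × 102/1257 = 9.7375 V; V_B = 120 × 149/1257 = 14.224 V; V_C = 120 × 214/1257 = 20.430 V.
P_out = V_A I_A + V_B I_B + V_C I_C = 9.7375×2.60 + 14.224×1.28 + 20.430×2.20 = 25.317 + 18.207 + 44.945 = 88.470 W.
Ideal ⇒ P_in = P_out, so I_p = P_out/V_p = 88.470/120 = 0.737 A.

I_p ≈ 0.737 A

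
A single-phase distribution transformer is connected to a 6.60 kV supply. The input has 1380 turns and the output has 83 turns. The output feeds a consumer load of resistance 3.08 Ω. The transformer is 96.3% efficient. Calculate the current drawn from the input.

I_in ≈ 8.05 A

V_out = 6600 × 83/1380 = 396.96 V.
I_out = V_out/R = 396.96/3.08 = 128.88 A.
P_out = V_out I_out = 396.96 × 128.88 = 51161 W.
P_in = P_out/η = 51161/0.963 = 53126 W.
I_in = P_in/V_in = 53126/6600 = 8.05 A.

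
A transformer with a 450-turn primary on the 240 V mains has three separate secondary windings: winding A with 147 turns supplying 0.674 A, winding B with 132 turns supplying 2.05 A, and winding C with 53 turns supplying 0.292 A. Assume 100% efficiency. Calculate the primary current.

V_A = 240 × 147/450 = 78.400 V; V_B = 240 × 132/450 = 70.400 V; V_C = 240 × 53/450 = 28.267 V.
P_out = V_A I_A + V_B I_B + V_C I_C = 78.400×0.674 + 70.400×2.05 + 28.267×0.292 = 52.842 + 144.32 + 8.2539 = 205.42 W.
Ideal ⇒ P_in = P_out, so I_p = P_out/V_p = 205.42/240 = 0.856 A.

I_p ≈ 0.856 A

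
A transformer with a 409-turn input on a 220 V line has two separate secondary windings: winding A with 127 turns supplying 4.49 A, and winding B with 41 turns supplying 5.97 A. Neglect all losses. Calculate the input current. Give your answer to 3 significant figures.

I_in ≈ 1.99 A

V_A = 220 × 127/409 = 68.313 V; V_B = 220 × 41/409 = 22.054 V.
P_out = V_A I_A + V_B I_B = 68.313×4.49 + 22.054×5.97 = 306.73 + 131.66 = 438.39 W.
Ideal ⇒ P_in = P_out, so I_in = P_out/V_in = 438.39/220 = 1.99 A.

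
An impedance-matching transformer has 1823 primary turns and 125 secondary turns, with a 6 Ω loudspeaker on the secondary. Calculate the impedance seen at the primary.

Z_p = (N_p/N_s)² × Z_s = (1823/125)² × 6 = 1280 Ω.

Z_p ≈ 1280 Ω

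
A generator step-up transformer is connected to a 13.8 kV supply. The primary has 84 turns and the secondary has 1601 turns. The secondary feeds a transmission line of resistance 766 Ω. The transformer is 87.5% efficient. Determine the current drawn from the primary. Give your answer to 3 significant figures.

I_p ≈ 7480 A

V_s = 13800 × 1601/84 = 263020 V.
I_s = V_s/R = 263020/766 = 343.37 A.
P_out = V_s I_s = 263020 × 343.37 = 9.0314×10^7 W.
P_in = P_out/η = 9.0314×10^7/0.875 = 1.0322×10^8 W.
I_p = P_in/V_p = 1.0322×10^8/13800 = 7480 A.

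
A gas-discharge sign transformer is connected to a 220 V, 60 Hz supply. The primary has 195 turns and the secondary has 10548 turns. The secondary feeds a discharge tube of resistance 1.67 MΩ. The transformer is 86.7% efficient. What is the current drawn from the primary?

V_s = 220 × 10548/195 = 11900 V.
I_s = V_s/R = 11900/(1.67×10^6) = 0.0071259 A.
P_out = V_s I_s = 11900 × 0.0071259 = 84.801 W.
P_in = P_out/η = 84.801/0.867 = 97.809 W.
I_p = P_in/V_p = 97.809/220 = 0.445 A.

I_p ≈ 0.445 A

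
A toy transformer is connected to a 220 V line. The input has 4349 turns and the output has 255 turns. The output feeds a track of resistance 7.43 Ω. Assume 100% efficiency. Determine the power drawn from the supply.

V_out = V_in × N_out/N_in = 220 × 255/4349 = 12.900 V.
I_out = V_out/R = 12.900/7.43 = 1.7361 A.
I_in = I_out × N_out/N_in = 1.7361 × 255/4349 = 0.10180 A.
P = V_in I_in = 220 × 0.10180 = 22.4 W.

P ≈ 22.4 W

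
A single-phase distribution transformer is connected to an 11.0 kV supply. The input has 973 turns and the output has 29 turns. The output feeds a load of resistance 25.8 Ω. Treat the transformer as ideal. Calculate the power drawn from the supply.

V_out = V_in × N_out/N_in = 11000 × 29/973 = 327.85 V.
I_out = V_out/R = 327.85/25.8 = 12.707 A.
I_in = I_out × N_out/N_in = 12.707 × 29/973 = 0.37874 A.
P = V_in I_in = 11000 × 0.37874 = 4170 W.

P ≈ 4170 W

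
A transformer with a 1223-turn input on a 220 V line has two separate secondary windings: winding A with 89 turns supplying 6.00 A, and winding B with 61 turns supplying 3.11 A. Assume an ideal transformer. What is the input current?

I_in ≈ 0.592 A

V_A = 220 × 89/1223 = 16.010 V; V_B = 220 × 61/1223 = 10.973 V.
P_out = V_A I_A + V_B I_B = 16.010×6.00 + 10.973×3.11 = 96.059 + 34.126 = 130.18 W.
Ideal ⇒ P_in = P_out, so I_in = P_out/V_in = 130.18/220 = 0.592 A.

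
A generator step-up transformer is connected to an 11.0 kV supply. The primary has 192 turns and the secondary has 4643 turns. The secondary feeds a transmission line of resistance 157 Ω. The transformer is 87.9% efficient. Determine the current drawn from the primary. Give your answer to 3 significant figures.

V_s = 11000 × 4643/192 = 266010 V.
I_s = V_s/R = 266010/157 = 1694.3 A.
P_out = V_s I_s = 266010 × 1694.3 = 4.5069×10^8 W.
P_in = P_out/η = 4.5069×10^8/0.879 = 5.1273×10^8 W.
I_p = P_in/V_p = 5.1273×10^8/11000 = 46600 A.

I_p ≈ 46600 A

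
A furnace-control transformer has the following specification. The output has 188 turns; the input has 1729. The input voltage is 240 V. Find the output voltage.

V_out ≈ 26.1 V

V_out/V_in = N_out/N_in, so V_out = 240 × 188/1729 = 26.1 V.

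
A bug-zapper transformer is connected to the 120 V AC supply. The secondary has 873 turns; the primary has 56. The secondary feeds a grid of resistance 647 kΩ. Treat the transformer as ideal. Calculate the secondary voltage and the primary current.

V_s = V_p × N_s/N_p = 120 × 873/56 = 1870.7 V.
I_s = V_s/R = 1870.7/647000 = 0.0028914 A.
I_p = I_s × N_s/N_p = 0.0028914 × 873/56 = 0.0451 A.

V_s ≈ 1870 V, I_p ≈ 0.0451 A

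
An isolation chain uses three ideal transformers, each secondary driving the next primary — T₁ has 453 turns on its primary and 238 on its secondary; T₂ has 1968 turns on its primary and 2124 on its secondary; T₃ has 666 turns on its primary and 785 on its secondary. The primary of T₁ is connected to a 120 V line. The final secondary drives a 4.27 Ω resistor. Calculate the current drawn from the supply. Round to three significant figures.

Secondary of T₁: V = 120.00 × 238/453 = 63.046 V.
Secondary of T₂: V = 63.046 × 2124/1968 = 68.044 V.
Secondary of T₃: V = 68.044 × 785/666 = 80.202 V.
I_load = 80.202/4.27 = 18.783 A, so P_out = 80.202 × 18.783 = 1506.4 W.
All ideal ⇒ P_in = P_out, so I_supply = 1506.4/120 = 12.6 A.

I_supply ≈ 12.6 A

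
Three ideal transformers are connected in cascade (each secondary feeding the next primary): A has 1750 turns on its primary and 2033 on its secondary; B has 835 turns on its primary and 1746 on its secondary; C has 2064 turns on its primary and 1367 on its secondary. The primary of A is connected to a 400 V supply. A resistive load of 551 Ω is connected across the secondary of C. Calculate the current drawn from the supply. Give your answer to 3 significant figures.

I_supply ≈ 1.88 A

After A: V = 400.00 × 2033/1750 = 464.69 V.
After B: V = 464.69 × 1746/835 = 971.67 V.
After C: V = 971.67 × 1367/2064 = 643.54 V.
I_load = 643.54/551 = 1.1680 A, so P_out = 643.54 × 1.1680 = 751.62 W.
All ideal ⇒ P_in = P_out, so I_supply = 751.62/400 = 1.88 A.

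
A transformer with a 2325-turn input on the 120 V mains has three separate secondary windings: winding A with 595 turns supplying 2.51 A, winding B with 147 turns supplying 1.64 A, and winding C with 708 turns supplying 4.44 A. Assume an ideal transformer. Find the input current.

V_A = 120 × 595/2325 = 30.710 V; V_B = 120 × 147/2325 = 7.5871 V; V_C = 120 × 708/2325 = 36.542 V.
P_out = V_A I_A + V_B I_B + V_C I_C = 30.710×2.51 + 7.5871×1.64 + 36.542×4.44 = 77.081 + 12.443 + 162.25 = 251.77 W.
Ideal ⇒ P_in = P_out, so I_in = P_out/V_in = 251.77/120 = 2.10 A.

I_in ≈ 2.10 A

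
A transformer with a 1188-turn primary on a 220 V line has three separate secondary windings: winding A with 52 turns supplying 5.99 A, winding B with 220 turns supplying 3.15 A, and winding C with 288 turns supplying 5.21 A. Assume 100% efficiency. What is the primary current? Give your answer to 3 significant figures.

I_p ≈ 2.11 A

V_A = 220 × 52/1188 = 9.6296 V; V_B = 220 × 220/1188 = 40.741 V; V_C = 220 × 288/1188 = 53.333 V.
P_out = V_A I_A + V_B I_B + V_C I_C = 9.6296×5.99 + 40.741×3.15 + 53.333×5.21 = 57.681 + 128.33 + 277.87 = 463.88 W.
Ideal ⇒ P_in = P_out, so I_p = P_out/V_p = 463.88/220 = 2.11 A.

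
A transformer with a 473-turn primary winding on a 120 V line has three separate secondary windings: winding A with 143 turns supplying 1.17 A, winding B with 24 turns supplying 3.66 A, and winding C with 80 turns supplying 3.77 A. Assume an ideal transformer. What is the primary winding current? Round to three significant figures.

I_p ≈ 1.18 A

V_A = 120 × 143/473 = 36.279 V; V_B = 120 × 24/473 = 6.0888 V; V_C = 120 × 80/473 = 20.296 V.
P_out = V_A I_A + V_B I_B + V_C I_C = 36.279×1.17 + 6.0888×3.66 + 20.296×3.77 = 42.447 + 22.285 + 76.516 = 141.25 W.
Ideal ⇒ P_in = P_out, so I_p = P_out/V_p = 141.25/120 = 1.18 A.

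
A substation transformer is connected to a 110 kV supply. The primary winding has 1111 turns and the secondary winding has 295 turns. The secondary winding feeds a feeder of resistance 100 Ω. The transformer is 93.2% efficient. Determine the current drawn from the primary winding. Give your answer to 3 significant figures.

I_p ≈ 83.2 A

V_s = 110000 × 295/1111 = 29208 V.
I_s = V_s/R = 29208/100 = 292.08 A.
P_out = V_s I_s = 29208 × 292.08 = 8.5310×10^6 W.
P_in = P_out/η = 8.5310×10^6/0.932 = 9.1535×10^6 W.
I_p = P_in/V_p = 9.1535×10^6/110000 = 83.2 A.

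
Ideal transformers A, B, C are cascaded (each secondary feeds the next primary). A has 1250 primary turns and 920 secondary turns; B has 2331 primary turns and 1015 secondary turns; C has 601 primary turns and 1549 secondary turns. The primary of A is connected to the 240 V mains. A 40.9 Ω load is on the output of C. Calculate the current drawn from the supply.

Secondary of A: V = 240.00 × 920/1250 = 176.64 V.
Secondary of B: V = 176.64 × 1015/2331 = 76.915 V.
Secondary of C: V = 76.915 × 1549/601 = 198.24 V.
I_load = 198.24/40.9 = 4.8469 A, so P_out = 198.24 × 4.8469 = 960.85 W.
All ideal ⇒ P_in = P_out, so I_supply = 960.85/240 = 4.00 A.

I_supply ≈ 4.00 A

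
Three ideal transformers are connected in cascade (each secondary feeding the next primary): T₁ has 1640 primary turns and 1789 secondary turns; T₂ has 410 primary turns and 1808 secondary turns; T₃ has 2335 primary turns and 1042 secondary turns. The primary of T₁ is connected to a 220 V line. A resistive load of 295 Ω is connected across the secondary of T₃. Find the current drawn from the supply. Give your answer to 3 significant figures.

After T₁: V = 220.00 × 1789/1640 = 239.99 V.
After T₂: V = 239.99 × 1808/410 = 1058.3 V.
After T₃: V = 1058.3 × 1042/2335 = 472.26 V.
I_load = 472.26/295 = 1.6009 A, so P_out = 472.26 × 1.6009 = 756.04 W.
All ideal ⇒ P_in = P_out, so I_supply = 756.04/220 = 3.44 A.

I_supply ≈ 3.44 A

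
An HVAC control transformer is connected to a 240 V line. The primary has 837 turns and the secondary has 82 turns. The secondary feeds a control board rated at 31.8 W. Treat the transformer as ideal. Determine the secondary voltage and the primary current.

V_s = V_p × N_s/N_p = 240 × 82/837 = 23.513 V.
I_s = P/V_s = 31.8/23.513 = 1.3525 A.
I_p = I_s × N_s/N_p = 1.3525 × 82/837 = 0.132 A.

V_s ≈ 23.5 V, I_p ≈ 0.132 A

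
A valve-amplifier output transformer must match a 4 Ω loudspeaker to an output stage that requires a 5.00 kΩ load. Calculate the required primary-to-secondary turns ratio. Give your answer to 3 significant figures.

N_p/N_s ≈ 35.4

Z_p/Z_s = (N_p/N_s)², so N_p/N_s = √(5000/4) = √1250 = 35.4.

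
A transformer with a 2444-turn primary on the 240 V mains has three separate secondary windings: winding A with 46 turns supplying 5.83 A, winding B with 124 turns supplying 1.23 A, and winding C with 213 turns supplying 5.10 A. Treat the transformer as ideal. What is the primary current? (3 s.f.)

I_p ≈ 0.617 A

V_A = 240 × 46/2444 = 4.5172 V; V_B = 240 × 124/2444 = 12.177 V; V_C = 240 × 213/2444 = 20.917 V.
P_out = V_A I_A + V_B I_B + V_C I_C = 4.5172×5.83 + 12.177×1.23 + 20.917×5.10 = 26.335 + 14.977 + 106.67 = 147.99 W.
Ideal ⇒ P_in = P_out, so I_p = P_out/V_p = 147.99/240 = 0.617 A.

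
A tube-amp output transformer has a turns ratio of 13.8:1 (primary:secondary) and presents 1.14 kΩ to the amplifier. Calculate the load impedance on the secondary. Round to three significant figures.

Z_s ≈ 5.99 Ω

Z_s = Z_p/(N_p/N_s)² = 1140/13.8² = 5.99 Ω.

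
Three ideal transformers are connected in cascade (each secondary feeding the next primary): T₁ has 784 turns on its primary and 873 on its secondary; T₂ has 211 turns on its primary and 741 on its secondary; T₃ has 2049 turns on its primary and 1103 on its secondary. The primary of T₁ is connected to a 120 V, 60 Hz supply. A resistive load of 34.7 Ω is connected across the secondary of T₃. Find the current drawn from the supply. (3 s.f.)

Secondary of T₁: V = 120.00 × 873/784 = 133.62 V.
Secondary of T₂: V = 133.62 × 741/211 = 469.26 V.
Secondary of T₃: V = 469.26 × 1103/2049 = 252.61 V.
I_load = 252.61/34.7 = 7.2798 A, so P_out = 252.61 × 7.2798 = 1838.9 W.
All ideal ⇒ P_in = P_out, so I_supply = 1838.9/120 = 15.3 A.

I_supply ≈ 15.3 A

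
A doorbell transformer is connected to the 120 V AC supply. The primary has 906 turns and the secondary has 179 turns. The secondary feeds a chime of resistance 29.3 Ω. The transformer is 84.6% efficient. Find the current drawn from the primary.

V_s = 120 × 179/906 = 23.709 V.
I_s = V_s/R = 23.709/29.3 = 0.80917 A.
P_out = V_s I_s = 23.709 × 0.80917 = 19.184 W.
P_in = P_out/η = 19.184/0.846 = 22.676 W.
I_p = P_in/V_p = 22.676/120 = 0.189 A.

I_p ≈ 0.189 A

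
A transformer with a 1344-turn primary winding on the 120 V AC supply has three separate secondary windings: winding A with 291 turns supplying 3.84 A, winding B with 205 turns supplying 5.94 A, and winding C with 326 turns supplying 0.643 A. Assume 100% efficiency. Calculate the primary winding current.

V_A = 120 × 291/1344 = 25.982 V; V_B = 120 × 205/1344 = 18.304 V; V_C = 120 × 326/1344 = 29.107 V.
P_out = V_A I_A + V_B I_B + V_C I_C = 25.982×3.84 + 18.304×5.94 + 29.107×0.643 = 99.771 + 108.72 + 18.716 = 227.21 W.
Ideal ⇒ P_in = P_out, so I_p = P_out/V_p = 227.21/120 = 1.89 A.

I_p ≈ 1.89 A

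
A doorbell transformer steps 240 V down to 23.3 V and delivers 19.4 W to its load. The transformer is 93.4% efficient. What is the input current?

P_in = P_out/η = 19.4/0.934 = 20.771 W.
I_in = P_in/V_in = 20.771/240 = 0.0865 A.

I_in ≈ 0.0865 A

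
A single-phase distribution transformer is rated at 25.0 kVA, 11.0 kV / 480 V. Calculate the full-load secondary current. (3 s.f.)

I_s ≈ 52.1 A

I_s = S/V_s = 25000/480 = 52.1 A.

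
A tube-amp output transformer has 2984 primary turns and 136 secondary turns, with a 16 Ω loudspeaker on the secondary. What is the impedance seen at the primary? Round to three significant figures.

Z_p ≈ 7700 Ω

Z_p = (N_p/N_s)² × Z_s = (2984/136)² × 16 = 7700 Ω.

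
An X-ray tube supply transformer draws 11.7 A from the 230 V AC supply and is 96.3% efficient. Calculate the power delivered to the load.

P_in = V_p I_p = 230 × 11.7 = 2691.0 W.
P_out = η P_in = 0.963 × 2691.0 = 2590 W.

P_out ≈ 2590 W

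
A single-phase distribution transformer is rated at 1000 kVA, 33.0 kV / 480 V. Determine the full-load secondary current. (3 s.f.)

I_s = S/V_s = 1000000/480 = 2080 A.

I_s ≈ 2080 A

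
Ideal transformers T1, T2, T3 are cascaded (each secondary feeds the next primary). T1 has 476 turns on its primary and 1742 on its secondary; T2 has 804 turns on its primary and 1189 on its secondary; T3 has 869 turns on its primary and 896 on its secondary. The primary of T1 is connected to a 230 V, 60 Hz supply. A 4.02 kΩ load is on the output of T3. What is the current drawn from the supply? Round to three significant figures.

I_supply ≈ 1.78 A

After T1: V = 230.00 × 1742/476 = 841.72 V.
After T2: V = 841.72 × 1189/804 = 1244.8 V.
After T3: V = 1244.8 × 896/869 = 1283.5 V.
I_load = 1283.5/4020 = 0.31927 A, so P_out = 1283.5 × 0.31927 = 409.77 W.
All ideal ⇒ P_in = P_out, so I_supply = 409.77/230 = 1.78 A.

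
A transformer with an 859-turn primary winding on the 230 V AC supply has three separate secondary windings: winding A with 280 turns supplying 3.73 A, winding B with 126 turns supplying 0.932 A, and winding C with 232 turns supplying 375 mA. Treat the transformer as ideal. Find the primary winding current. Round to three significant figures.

V_A = 230 × 280/859 = 74.971 V; V_B = 230 × 126/859 = 33.737 V; V_C = 230 × 232/859 = 62.119 V.
P_out = V_A I_A + V_B I_B + V_C I_C = 74.971×3.73 + 33.737×0.932 + 62.119×0.375 = 279.64 + 31.443 + 23.295 = 334.38 W.
Ideal ⇒ P_in = P_out, so I_p = P_out/V_p = 334.38/230 = 1.45 A.

I_p ≈ 1.45 A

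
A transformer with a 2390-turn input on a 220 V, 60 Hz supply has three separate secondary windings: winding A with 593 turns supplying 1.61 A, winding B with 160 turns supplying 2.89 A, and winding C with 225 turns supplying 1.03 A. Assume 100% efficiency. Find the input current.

V_A = 220 × 593/2390 = 54.586 V; V_B = 220 × 160/2390 = 14.728 V; V_C = 220 × 225/2390 = 20.711 V.
P_out = V_A I_A + V_B I_B + V_C I_C = 54.586×1.61 + 14.728×2.89 + 20.711×1.03 = 87.883 + 42.564 + 21.333 = 151.78 W.
Ideal ⇒ P_in = P_out, so I_in = P_out/V_in = 151.78/220 = 0.690 A.

I_in ≈ 0.690 A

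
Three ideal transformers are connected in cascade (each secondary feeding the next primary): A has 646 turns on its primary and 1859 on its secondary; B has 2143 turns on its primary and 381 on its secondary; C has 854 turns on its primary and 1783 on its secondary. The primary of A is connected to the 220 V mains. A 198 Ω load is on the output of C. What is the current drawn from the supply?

After A: V = 220.00 × 1859/646 = 633.10 V.
After B: V = 633.10 × 381/2143 = 112.56 V.
After C: V = 112.56 × 1783/854 = 235.00 V.
I_load = 235.00/198 = 1.1869 A, so P_out = 235.00 × 1.1869 = 278.91 W.
All ideal ⇒ P_in = P_out, so I_supply = 278.91/220 = 1.27 A.

I_supply ≈ 1.27 A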